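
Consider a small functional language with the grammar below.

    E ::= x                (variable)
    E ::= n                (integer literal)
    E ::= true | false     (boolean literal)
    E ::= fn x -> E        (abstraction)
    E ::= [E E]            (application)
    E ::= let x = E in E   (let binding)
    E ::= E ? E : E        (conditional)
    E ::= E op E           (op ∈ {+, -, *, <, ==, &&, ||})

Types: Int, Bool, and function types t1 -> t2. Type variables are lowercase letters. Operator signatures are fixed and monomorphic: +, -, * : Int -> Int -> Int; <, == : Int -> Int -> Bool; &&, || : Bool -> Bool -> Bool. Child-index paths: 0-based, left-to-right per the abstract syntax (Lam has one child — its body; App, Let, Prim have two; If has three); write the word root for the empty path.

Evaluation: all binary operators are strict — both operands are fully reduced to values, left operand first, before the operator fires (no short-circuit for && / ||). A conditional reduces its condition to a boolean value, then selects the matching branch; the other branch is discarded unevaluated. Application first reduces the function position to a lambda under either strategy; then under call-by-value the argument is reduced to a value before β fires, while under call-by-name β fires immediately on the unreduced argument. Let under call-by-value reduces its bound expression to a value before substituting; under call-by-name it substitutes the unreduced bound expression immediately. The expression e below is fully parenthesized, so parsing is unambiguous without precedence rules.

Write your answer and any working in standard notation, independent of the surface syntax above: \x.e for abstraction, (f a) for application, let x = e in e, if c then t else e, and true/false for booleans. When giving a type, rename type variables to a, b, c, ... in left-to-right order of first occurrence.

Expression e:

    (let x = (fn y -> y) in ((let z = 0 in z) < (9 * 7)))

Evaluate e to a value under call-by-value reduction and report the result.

Answer: true

Trace:
step 0: (let x = (\y.y) in ((let z = 0 in z) < (9 * 7)))
step 1: [let@root] ((let z = 0 in z) < (9 * 7))
step 2: [let@0] (0 < (9 * 7))
step 3: [delta@1] (0 < 63)
step 4: [delta@root] true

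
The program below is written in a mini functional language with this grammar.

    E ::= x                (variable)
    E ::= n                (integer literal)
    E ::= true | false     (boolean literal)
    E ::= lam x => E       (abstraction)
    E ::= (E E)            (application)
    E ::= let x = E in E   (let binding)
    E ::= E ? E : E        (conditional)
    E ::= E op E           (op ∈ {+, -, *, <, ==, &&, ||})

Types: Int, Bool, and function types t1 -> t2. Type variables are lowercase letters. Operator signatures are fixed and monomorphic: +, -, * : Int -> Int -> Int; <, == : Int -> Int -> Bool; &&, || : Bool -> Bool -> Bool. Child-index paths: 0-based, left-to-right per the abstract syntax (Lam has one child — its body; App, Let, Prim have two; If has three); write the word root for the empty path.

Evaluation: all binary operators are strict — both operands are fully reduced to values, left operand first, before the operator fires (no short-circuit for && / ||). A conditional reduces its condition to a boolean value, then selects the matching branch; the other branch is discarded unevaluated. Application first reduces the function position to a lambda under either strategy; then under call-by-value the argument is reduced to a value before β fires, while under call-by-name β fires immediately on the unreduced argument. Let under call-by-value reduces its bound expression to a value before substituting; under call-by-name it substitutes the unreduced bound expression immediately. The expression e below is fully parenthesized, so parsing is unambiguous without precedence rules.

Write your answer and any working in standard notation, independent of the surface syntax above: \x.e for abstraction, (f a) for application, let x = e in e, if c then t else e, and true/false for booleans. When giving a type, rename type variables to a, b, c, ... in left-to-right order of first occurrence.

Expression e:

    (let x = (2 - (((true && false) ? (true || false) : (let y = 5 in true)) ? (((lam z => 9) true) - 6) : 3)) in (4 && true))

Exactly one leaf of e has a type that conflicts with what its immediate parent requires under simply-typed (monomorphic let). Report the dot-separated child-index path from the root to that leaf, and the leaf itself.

Trace:
  unify Int ~ Int
  unify Bool ~ Bool
  unify Bool ~ Bool
  unify Bool ~ Bool
  unify Bool ~ Bool
  unify Bool ~ Bool
let y : Int
  unify Bool ~ Bool
  unify Bool ~ Bool
\z._ : a -> Int
  unify a -> Int ~ Bool -> b
  unify a ~ Bool
  unify Int ~ b
_ _ : Int
  unify Int ~ Int
  unify Int ~ Int
  unify Int ~ Int
  unify Int ~ Int
let x : Int
  unify Int ~ Bool
  FAIL: mismatch Int ~ Bool

Answer: 1.0 : 4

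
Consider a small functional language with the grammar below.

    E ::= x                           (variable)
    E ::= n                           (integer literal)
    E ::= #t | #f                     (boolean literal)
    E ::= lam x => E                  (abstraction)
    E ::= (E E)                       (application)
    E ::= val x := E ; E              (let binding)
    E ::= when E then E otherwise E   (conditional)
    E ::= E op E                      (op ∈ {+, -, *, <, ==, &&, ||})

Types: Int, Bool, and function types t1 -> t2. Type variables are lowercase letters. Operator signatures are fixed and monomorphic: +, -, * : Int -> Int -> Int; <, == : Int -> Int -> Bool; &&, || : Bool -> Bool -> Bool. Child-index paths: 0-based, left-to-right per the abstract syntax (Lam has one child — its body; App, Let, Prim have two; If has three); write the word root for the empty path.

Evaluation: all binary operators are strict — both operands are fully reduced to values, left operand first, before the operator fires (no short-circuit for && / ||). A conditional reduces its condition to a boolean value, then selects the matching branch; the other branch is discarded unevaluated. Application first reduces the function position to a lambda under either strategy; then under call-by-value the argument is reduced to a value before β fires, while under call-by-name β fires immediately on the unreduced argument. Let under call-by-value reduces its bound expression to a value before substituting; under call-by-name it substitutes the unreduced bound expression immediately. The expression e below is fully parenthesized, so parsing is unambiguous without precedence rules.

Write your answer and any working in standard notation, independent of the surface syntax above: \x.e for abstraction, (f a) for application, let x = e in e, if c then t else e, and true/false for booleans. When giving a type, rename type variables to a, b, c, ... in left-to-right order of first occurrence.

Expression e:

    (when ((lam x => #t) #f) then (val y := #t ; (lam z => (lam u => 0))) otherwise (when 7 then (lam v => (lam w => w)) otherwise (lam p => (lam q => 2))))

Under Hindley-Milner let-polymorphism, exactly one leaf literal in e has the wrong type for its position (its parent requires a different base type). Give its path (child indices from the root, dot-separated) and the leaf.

Answer: 2.0 : 7

Working:
\x._ : a -> Bool
  unify a -> Bool ~ Bool -> b
  unify a ~ Bool
  unify Bool ~ b
_ _ : Bool
  unify Bool ~ Bool
let y : Bool
\u._ : d -> Int
\z._ : c -> d -> Int
  unify Int ~ Bool
  FAIL: mismatch Int ~ Bool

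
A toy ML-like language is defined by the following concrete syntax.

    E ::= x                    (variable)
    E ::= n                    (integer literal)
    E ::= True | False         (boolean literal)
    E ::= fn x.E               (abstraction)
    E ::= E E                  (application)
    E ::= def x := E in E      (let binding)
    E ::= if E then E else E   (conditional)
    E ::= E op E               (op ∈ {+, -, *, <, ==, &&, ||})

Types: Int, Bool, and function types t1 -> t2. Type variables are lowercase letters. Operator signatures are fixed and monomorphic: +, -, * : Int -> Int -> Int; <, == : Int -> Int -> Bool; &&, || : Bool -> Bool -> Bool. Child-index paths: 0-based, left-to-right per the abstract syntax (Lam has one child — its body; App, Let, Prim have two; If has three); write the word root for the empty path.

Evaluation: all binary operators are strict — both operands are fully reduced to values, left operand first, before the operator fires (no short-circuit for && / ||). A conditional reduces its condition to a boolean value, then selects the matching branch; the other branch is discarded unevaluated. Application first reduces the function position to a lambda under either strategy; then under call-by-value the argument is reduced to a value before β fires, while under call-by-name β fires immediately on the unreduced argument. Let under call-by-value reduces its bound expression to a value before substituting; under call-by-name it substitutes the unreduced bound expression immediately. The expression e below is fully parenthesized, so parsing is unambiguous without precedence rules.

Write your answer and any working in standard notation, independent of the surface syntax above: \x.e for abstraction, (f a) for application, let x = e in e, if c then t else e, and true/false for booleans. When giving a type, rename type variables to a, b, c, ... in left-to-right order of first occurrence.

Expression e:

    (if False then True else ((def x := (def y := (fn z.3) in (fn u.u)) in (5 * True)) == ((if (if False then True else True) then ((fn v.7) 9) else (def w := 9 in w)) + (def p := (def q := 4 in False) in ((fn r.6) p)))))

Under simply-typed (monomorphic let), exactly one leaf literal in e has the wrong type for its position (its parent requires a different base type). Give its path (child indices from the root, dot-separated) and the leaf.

Answer: 2.0.1.1 : true

Trace:
  unify Bool ~ Bool
\z._ : a -> Int
let y : a -> Int
u : b
\u._ : b -> b
let x : b -> b
  unify Int ~ Int
  unify Bool ~ Int
  FAIL: mismatch Bool ~ Int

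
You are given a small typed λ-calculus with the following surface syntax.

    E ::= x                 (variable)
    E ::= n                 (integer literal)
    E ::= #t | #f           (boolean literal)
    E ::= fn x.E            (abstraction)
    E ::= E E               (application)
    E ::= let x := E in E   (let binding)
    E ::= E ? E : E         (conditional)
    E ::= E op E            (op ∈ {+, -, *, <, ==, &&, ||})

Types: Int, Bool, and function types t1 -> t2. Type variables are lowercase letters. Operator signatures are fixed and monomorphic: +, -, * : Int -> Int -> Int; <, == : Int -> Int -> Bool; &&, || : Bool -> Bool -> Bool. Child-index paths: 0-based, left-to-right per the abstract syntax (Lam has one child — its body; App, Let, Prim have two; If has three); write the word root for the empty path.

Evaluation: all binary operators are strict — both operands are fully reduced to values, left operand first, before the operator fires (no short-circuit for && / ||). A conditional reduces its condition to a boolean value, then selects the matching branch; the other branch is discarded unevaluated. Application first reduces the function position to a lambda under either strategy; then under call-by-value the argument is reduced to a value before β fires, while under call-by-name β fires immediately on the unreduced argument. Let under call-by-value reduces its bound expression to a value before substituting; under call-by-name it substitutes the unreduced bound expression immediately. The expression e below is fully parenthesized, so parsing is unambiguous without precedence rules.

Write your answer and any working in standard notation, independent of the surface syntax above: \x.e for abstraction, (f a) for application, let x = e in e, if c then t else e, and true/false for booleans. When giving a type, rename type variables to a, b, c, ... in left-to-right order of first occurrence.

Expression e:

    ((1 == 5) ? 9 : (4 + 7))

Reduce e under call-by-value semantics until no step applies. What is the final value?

Answer: 11

Trace:
step 0: (if (1 == 5) then 9 else (4 + 7))
step 1: [delta@0] (if false then 9 else (4 + 7))
step 2: [if@root] (4 + 7)
step 3: [delta@root] 11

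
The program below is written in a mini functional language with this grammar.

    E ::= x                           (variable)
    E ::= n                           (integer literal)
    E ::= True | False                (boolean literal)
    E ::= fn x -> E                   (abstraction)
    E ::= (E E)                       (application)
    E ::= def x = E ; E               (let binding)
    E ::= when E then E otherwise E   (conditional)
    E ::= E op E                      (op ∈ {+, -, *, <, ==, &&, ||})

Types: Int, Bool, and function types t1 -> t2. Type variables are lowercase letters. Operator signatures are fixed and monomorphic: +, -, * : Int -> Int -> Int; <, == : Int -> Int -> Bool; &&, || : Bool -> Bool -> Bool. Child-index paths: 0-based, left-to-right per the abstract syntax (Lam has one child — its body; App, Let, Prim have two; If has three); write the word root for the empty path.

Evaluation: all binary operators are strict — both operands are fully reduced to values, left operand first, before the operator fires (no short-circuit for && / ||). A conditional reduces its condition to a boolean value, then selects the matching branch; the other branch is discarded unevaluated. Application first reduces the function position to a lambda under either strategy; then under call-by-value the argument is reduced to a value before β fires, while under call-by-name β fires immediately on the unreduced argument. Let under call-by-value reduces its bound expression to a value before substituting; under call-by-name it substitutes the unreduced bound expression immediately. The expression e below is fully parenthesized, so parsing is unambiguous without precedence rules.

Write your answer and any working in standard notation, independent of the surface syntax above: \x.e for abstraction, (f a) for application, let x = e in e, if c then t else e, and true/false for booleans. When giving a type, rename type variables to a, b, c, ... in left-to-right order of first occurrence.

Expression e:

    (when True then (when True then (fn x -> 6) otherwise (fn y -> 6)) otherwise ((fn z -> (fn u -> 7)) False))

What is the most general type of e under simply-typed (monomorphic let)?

Trace:
  unify Bool ~ Bool
  unify Bool ~ Bool
\x._ : a -> Int
\y._ : b -> Int
  unify a -> Int ~ b -> Int
  unify a ~ b
  unify Int ~ Int
\u._ : d -> Int
\z._ : c -> d -> Int
  unify c -> d -> Int ~ Bool -> e
  unify c ~ Bool
  unify d -> Int ~ e
_ _ : d -> Int
  unify b -> Int ~ d -> Int
  unify b ~ d
  unify Int ~ Int

Answer: a -> Int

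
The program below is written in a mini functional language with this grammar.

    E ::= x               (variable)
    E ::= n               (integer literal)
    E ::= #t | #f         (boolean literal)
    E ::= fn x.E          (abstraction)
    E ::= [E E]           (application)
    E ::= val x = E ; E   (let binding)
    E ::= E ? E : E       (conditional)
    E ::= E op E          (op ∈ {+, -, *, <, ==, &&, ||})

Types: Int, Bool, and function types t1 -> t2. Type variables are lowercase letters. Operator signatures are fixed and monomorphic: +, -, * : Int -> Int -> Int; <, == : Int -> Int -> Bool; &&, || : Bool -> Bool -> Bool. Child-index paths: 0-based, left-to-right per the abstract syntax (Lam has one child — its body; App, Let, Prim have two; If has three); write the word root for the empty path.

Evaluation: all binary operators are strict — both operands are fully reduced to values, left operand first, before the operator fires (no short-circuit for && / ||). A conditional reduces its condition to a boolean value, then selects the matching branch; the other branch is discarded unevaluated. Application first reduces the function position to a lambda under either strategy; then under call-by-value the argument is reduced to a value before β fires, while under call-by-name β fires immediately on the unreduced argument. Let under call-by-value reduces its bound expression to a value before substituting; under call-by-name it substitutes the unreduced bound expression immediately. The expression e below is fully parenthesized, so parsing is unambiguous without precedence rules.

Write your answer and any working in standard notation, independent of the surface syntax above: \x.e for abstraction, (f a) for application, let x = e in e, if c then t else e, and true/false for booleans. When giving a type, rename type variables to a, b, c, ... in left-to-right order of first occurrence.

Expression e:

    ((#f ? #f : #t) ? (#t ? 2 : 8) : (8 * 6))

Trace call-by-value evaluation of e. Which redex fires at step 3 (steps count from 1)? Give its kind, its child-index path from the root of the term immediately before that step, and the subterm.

Working:
step 0: (if (if false then false else true) then (if true then 2 else 8) else (8 * 6))
step 1: [if@0] (if true then (if true then 2 else 8) else (8 * 6))
step 2: [if@root] (if true then 2 else 8)
step 3: [if@root] 2

Answer: if at root : (if true then 2 else 8)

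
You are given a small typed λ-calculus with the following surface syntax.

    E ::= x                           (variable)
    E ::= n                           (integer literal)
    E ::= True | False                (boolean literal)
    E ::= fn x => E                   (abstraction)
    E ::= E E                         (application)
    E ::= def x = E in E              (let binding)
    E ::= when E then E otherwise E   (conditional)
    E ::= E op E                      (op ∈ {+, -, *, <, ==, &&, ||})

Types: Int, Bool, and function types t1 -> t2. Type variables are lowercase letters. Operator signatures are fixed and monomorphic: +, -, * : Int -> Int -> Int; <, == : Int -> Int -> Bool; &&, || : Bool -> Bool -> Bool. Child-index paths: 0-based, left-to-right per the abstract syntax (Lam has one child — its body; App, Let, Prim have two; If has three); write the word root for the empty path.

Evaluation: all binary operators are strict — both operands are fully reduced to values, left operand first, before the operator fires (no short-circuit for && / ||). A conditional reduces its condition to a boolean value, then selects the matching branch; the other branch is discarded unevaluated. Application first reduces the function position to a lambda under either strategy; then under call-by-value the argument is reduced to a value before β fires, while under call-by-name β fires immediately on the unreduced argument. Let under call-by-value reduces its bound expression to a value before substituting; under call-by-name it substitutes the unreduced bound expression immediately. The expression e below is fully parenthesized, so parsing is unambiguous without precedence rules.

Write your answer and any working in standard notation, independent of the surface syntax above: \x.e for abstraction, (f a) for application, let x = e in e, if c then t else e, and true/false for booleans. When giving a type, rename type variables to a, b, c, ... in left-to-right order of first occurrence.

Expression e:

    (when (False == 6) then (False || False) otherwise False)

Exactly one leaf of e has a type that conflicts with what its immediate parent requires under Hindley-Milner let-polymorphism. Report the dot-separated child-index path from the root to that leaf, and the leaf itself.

Answer: 0.0 : false

Derivation:
  unify Bool ~ Int
  FAIL: mismatch Bool ~ Int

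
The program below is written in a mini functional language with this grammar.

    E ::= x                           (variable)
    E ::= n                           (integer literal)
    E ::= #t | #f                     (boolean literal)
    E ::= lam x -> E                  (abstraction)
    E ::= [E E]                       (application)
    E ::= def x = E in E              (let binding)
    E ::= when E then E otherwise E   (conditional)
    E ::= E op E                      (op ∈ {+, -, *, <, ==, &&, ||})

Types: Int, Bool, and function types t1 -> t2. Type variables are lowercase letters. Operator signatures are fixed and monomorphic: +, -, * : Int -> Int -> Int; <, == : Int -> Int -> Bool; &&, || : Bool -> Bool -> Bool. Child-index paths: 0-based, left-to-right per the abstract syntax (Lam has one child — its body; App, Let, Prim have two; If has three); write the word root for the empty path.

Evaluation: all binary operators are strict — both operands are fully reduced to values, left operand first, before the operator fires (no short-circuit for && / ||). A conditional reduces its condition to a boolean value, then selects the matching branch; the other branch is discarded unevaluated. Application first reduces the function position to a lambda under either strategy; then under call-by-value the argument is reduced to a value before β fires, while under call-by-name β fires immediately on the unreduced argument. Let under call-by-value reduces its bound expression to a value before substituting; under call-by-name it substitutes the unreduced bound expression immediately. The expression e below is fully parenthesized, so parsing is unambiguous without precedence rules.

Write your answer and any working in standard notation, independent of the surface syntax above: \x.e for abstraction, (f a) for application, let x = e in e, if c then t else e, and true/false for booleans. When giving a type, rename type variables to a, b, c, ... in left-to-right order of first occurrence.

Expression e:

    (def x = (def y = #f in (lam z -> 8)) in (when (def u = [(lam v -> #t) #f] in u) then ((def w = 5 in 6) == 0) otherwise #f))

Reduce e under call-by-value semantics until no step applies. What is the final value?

Answer: false

Trace:
step 0: (let x = (let y = false in (\z.8)) in (if (let u = ((\v.true) false) in u) then ((let w = 5 in 6) == 0) else false))
step 1: [let@0] (let x = (\z.8) in (if (let u = ((\v.true) false) in u) then ((let w = 5 in 6) == 0) else false))
step 2: [let@root] (if (let u = ((\v.true) false) in u) then ((let w = 5 in 6) == 0) else false)
step 3: [beta@0.0] (if (let u = true in u) then ((let w = 5 in 6) == 0) else false)
step 4: [let@0] (if true then ((let w = 5 in 6) == 0) else false)
step 5: [if@root] ((let w = 5 in 6) == 0)
step 6: [let@0] (6 == 0)
step 7: [delta@root] false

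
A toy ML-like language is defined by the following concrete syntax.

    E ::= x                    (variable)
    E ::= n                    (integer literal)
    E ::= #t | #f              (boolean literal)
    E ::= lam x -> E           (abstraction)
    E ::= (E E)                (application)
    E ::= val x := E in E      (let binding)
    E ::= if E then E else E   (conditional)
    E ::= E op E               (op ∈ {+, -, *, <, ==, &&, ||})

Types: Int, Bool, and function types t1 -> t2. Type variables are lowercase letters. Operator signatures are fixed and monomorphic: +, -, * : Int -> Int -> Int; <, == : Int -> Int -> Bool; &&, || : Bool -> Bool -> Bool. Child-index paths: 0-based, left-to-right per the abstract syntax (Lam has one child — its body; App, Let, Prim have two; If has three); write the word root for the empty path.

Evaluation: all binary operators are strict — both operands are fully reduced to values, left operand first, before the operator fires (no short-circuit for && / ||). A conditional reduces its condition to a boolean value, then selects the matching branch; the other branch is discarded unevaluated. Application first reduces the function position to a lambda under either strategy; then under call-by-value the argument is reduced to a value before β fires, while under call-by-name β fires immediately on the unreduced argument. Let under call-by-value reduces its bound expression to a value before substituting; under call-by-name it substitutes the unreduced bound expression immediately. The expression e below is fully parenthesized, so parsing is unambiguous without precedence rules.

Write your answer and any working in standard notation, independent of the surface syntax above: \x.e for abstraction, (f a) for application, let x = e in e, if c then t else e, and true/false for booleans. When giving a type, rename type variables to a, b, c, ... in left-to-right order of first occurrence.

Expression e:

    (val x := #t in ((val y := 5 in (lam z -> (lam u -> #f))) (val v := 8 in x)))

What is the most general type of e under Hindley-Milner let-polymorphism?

Answer: a -> Bool

Trace:
let x : Bool
let y : Int
\u._ : b -> Bool
\z._ : a -> b -> Bool
let v : Int
x : Bool
  unify a -> b -> Bool ~ Bool -> c
  unify a ~ Bool
  unify b -> Bool ~ c
_ _ : b -> Bool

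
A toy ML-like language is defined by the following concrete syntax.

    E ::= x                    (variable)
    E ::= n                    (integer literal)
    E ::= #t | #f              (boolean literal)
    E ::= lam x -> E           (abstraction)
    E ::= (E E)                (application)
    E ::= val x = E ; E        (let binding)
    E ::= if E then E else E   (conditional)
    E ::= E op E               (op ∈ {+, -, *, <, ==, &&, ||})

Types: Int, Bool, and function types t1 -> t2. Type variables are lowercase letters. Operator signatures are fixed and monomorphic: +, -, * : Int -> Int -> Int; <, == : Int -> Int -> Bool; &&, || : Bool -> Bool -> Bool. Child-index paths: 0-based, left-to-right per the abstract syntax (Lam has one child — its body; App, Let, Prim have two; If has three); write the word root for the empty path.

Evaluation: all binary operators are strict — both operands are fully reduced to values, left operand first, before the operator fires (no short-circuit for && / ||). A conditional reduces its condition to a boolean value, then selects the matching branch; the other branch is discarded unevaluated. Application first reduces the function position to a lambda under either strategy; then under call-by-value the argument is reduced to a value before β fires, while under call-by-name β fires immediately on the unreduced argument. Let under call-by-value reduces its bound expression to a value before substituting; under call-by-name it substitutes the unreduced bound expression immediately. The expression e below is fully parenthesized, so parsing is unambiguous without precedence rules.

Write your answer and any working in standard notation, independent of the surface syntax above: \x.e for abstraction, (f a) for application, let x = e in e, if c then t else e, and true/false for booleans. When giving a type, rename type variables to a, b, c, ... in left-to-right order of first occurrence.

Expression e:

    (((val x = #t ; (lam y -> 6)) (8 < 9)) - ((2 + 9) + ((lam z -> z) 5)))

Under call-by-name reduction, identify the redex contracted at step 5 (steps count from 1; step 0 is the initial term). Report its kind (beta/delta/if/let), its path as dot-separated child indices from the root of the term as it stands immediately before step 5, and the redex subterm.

Answer: delta at 1 : (11 + 5)

Trace:
step 0: (((let x = true in (\y.6)) (8 < 9)) - ((2 + 9) + ((\z.z) 5)))
step 1: [let@0.0] (((\y.6) (8 < 9)) - ((2 + 9) + ((\z.z) 5)))
step 2: [beta@0] (6 - ((2 + 9) + ((\z.z) 5)))
step 3: [delta@1.0] (6 - (11 + ((\z.z) 5)))
step 4: [beta@1.1] (6 - (11 + 5))
step 5: [delta@1] (6 - 16)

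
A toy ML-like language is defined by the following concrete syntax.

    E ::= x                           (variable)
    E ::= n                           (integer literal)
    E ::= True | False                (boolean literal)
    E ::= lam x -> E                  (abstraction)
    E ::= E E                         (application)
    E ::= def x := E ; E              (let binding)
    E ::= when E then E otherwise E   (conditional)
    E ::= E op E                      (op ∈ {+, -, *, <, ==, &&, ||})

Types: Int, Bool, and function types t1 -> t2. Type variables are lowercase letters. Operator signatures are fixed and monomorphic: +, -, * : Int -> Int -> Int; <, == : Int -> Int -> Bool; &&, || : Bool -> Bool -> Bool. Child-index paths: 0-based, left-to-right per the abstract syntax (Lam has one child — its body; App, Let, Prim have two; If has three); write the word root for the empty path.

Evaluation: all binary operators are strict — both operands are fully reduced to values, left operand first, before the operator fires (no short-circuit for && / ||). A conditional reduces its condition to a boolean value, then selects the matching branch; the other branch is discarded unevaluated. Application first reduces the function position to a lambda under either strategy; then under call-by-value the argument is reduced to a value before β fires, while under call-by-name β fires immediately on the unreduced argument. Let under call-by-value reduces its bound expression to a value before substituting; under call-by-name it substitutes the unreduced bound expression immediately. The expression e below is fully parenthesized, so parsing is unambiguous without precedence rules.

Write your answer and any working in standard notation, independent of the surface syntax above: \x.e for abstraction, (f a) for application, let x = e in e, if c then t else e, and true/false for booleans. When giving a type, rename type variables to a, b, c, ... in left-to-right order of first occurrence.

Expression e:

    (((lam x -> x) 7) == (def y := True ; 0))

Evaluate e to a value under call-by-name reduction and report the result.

Derivation:
step 0: (((\x.x) 7) == (let y = true in 0))
step 1: [beta@0] (7 == (let y = true in 0))
step 2: [let@1] (7 == 0)
step 3: [delta@root] false

Answer: false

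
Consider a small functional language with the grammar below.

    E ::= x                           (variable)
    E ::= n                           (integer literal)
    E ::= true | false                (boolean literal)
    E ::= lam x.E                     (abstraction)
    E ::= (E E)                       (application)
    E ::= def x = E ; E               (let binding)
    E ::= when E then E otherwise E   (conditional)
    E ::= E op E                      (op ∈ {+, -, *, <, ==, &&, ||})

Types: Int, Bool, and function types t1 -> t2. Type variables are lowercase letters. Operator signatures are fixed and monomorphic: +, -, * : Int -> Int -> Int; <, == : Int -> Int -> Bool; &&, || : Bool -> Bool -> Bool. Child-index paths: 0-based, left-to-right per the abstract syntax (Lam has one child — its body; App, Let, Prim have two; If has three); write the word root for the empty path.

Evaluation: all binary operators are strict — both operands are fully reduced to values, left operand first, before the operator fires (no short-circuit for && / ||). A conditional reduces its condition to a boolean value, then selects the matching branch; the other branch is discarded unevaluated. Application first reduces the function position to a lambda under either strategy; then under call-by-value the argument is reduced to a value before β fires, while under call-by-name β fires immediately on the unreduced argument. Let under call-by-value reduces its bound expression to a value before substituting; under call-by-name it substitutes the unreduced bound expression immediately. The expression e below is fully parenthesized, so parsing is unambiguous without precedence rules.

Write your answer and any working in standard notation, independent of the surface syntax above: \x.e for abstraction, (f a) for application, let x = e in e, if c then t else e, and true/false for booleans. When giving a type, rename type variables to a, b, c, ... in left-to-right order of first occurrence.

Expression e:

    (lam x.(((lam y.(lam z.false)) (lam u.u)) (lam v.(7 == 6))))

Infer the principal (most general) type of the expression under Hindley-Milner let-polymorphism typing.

Trace:
\z._ : c -> Bool
\y._ : b -> c -> Bool
u : d
\u._ : d -> d
  unify b -> c -> Bool ~ (d -> d) -> e
  unify b ~ d -> d
  unify c -> Bool ~ e
_ _ : c -> Bool
  unify Int ~ Int
  unify Int ~ Int
\v._ : f -> Bool
  unify c -> Bool ~ (f -> Bool) -> g
  unify c ~ f -> Bool
  unify Bool ~ g
_ _ : Bool
\x._ : a -> Bool

Answer: a -> Bool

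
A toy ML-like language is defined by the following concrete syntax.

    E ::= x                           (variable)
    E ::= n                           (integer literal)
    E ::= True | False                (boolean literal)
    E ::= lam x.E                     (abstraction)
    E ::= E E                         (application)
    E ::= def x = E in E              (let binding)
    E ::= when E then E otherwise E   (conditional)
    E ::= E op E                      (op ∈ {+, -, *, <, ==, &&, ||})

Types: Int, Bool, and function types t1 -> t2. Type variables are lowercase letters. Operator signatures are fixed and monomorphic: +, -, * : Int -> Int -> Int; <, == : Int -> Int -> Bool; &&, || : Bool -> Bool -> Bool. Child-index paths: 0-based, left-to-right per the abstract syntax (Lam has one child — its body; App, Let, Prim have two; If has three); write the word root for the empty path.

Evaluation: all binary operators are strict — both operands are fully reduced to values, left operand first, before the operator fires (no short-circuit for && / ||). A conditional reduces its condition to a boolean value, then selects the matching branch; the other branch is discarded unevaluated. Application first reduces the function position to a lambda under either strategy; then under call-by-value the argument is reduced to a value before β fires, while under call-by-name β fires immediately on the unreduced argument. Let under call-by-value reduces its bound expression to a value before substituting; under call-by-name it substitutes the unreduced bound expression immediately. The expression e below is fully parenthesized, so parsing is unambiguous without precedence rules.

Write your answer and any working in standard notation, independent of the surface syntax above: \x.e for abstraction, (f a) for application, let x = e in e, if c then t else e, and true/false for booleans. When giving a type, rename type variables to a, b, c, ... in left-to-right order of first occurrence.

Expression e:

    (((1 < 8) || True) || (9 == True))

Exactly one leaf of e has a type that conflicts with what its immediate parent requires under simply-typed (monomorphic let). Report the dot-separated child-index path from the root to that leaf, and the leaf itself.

Answer: 1.1 : true

Derivation:
  unify Int ~ Int
  unify Int ~ Int
  unify Bool ~ Bool
  unify Bool ~ Bool
  unify Bool ~ Bool
  unify Int ~ Int
  unify Bool ~ Int
  FAIL: mismatch Bool ~ Int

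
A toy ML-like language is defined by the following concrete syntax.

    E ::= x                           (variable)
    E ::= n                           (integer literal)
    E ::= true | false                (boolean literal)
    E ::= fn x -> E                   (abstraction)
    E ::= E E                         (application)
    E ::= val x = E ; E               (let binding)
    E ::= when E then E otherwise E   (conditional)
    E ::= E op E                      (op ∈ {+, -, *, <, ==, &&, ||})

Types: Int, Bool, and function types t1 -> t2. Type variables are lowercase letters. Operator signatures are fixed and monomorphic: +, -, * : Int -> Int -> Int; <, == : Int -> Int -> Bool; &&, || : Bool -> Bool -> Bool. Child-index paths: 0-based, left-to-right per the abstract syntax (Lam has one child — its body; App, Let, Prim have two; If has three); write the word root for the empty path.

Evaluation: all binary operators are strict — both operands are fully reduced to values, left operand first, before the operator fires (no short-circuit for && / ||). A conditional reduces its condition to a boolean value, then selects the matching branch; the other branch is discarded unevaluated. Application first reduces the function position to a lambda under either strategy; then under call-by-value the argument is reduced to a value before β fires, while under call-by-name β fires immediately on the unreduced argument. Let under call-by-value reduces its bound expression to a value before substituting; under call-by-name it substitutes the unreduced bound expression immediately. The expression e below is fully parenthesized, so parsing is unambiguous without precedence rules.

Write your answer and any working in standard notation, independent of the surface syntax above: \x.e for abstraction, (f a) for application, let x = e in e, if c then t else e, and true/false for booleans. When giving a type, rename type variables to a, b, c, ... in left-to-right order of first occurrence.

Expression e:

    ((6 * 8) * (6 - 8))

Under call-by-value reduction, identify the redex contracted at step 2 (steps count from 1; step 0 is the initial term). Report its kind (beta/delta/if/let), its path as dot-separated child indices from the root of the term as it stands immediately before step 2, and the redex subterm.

Working:
step 0: ((6 * 8) * (6 - 8))
step 1: [delta@0] (48 * (6 - 8))
step 2: [delta@1] (48 * -2)

Answer: delta at 1 : (6 - 8)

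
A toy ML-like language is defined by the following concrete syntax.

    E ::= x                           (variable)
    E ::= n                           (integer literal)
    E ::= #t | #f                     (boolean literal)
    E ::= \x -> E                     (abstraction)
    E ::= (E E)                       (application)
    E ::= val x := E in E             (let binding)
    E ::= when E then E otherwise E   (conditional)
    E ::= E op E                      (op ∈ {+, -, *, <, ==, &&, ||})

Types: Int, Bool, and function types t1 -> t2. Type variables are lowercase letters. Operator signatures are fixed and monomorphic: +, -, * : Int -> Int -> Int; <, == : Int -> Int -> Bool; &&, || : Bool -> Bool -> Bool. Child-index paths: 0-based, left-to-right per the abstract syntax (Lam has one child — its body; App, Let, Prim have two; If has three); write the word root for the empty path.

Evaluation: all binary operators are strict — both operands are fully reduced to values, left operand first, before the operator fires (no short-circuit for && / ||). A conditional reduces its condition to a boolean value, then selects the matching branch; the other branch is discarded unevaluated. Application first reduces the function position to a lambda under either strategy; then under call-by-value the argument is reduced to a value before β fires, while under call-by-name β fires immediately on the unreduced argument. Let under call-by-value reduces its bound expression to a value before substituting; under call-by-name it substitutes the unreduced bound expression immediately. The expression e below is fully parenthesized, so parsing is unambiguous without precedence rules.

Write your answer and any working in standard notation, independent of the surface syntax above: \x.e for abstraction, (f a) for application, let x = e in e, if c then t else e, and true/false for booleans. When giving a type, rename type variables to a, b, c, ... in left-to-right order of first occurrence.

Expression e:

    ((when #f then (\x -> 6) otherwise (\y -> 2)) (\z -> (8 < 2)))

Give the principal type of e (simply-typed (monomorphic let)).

Trace:
  unify Bool ~ Bool
\x._ : a -> Int
\y._ : b -> Int
  unify a -> Int ~ b -> Int
  unify a ~ b
  unify Int ~ Int
  unify Int ~ Int
  unify Int ~ Int
\z._ : c -> Bool
  unify b -> Int ~ (c -> Bool) -> d
  unify b ~ c -> Bool
  unify Int ~ d
_ _ : Int

Answer: Int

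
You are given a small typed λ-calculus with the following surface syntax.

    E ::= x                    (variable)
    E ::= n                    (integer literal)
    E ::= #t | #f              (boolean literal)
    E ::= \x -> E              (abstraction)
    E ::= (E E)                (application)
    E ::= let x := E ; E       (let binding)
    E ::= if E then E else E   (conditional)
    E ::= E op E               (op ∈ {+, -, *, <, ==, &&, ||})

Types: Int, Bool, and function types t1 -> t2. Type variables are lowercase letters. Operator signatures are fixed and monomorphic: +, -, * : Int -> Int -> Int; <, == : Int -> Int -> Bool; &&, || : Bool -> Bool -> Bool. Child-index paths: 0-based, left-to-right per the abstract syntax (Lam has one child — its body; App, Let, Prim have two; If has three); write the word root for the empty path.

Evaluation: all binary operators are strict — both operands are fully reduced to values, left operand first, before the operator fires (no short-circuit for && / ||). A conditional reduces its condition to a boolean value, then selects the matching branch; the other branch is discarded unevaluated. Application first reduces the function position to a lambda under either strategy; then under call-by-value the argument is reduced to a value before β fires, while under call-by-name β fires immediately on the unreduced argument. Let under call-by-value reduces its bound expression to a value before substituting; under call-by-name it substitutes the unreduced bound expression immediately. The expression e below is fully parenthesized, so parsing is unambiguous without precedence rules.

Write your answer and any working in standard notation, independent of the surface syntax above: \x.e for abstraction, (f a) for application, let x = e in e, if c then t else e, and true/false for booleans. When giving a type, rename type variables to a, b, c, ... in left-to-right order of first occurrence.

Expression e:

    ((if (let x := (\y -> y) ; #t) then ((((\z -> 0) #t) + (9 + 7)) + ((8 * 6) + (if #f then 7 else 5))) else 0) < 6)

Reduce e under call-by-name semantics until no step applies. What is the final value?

Answer: false

Trace:
step 0: ((if (let x = (\y.y) in true) then ((((\z.0) true) + (9 + 7)) + ((8 * 6) + (if false then 7 else 5))) else 0) < 6)
step 1: [let@0.0] ((if true then ((((\z.0) true) + (9 + 7)) + ((8 * 6) + (if false then 7 else 5))) else 0) < 6)
step 2: [if@0] (((((\z.0) true) + (9 + 7)) + ((8 * 6) + (if false then 7 else 5))) < 6)
step 3: [beta@0.0.0] (((0 + (9 + 7)) + ((8 * 6) + (if false then 7 else 5))) < 6)
step 4: [delta@0.0.1] (((0 + 16) + ((8 * 6) + (if false then 7 else 5))) < 6)
step 5: [delta@0.0] ((16 + ((8 * 6) + (if false then 7 else 5))) < 6)
step 6: [delta@0.1.0] ((16 + (48 + (if false then 7 else 5))) < 6)
step 7: [if@0.1.1] ((16 + (48 + 5)) < 6)
step 8: [delta@0.1] ((16 + 53) < 6)
step 9: [delta@0] (69 < 6)
step 10: [delta@root] false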